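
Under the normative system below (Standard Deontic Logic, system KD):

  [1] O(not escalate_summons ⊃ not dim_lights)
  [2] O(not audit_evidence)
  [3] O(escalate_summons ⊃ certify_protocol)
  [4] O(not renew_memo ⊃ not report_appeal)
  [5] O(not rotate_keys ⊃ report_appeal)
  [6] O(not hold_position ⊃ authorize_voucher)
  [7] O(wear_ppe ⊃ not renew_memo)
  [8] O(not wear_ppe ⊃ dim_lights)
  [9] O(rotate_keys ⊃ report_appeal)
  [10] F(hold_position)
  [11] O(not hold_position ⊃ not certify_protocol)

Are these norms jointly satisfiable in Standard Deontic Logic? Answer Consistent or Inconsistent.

Inconsistent

By case analysis on rotate_keys: premise 9 gives O(rotate_keys ⊃ report_appeal) and premise 5 gives O(not rotate_keys ⊃ report_appeal), so O(report_appeal) either way.
The contrapositive of premise 4 (O(not renew_memo ⊃ not report_appeal)) is O(report_appeal ⊃ renew_memo), and O(report_appeal) is already established, so O(renew_memo).
Premise 7 is O(wear_ppe ⊃ not renew_memo); contrapositively O(renew_memo ⊃ not wear_ppe). Since O(renew_memo) holds, K gives O(not wear_ppe).
Applying K to premise 8 (O(not wear_ppe ⊃ dim_lights)) and O(not wear_ppe) yields O(dim_lights).
Premise 1 is O(not escalate_summons ⊃ not dim_lights); contrapositively O(dim_lights ⊃ escalate_summons). Since O(dim_lights) holds, K gives O(escalate_summons).
With premise 3, O(escalate_summons ⊃ certify_protocol), the K-axiom yields O(certify_protocol).
Premise 11, O(not hold_position ⊃ not certify_protocol), contraposes to O(certify_protocol ⊃ hold_position); with O(certify_protocol) we get O(hold_position).
But premise 10, F(hold_position), means O(not hold_position).
We now have both O(hold_position) and O(not hold_position) — hold_position is simultaneously obligatory and forbidden, violating the D-axiom.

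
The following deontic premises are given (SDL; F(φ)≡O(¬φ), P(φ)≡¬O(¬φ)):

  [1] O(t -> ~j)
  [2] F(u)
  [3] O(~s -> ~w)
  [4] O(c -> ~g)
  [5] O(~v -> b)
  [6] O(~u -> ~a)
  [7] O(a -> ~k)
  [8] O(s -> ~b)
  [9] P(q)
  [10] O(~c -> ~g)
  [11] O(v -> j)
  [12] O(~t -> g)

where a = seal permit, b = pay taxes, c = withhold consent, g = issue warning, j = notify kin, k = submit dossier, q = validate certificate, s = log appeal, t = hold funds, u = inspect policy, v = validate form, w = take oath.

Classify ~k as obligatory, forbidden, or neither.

Neither

Premise 7 is O(a -> ~k), but O(a) is not derivable from the premises, so it does not yield O(~k).
No premise or chain of K-axiom applications forces O(~k), and none forces O(k). So ~k is neither obligatory nor forbidden under these norms.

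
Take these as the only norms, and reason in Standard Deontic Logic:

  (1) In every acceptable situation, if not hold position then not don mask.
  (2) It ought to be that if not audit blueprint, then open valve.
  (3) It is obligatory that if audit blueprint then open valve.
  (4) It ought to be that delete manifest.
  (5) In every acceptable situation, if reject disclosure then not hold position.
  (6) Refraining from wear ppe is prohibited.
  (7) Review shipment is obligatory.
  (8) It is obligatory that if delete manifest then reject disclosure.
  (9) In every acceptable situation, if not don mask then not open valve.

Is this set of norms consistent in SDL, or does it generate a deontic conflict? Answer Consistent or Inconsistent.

Inconsistent

By case analysis on ¬audit_blueprint: premise 2 gives O(¬audit_blueprint → open_valve) and premise 3 gives O(audit_blueprint → open_valve), so O(open_valve) either way.
The contrapositive of premise 9 (O(¬don_mask → ¬open_valve)) is O(open_valve → don_mask), and O(open_valve) is already established, so O(don_mask).
Premise 1 is O(¬hold_position → ¬don_mask); contrapositively O(don_mask → hold_position). Since O(don_mask) holds, K gives O(hold_position).
The contrapositive of premise 5 (O(reject_disclosure → ¬hold_position)) is O(hold_position → ¬reject_disclosure), and O(hold_position) is already established, so O(¬reject_disclosure).
The contrapositive of premise 8 (O(delete_manifest → reject_disclosure)) is O(¬reject_disclosure → ¬delete_manifest), and O(¬reject_disclosure) is already established, so O(¬delete_manifest).
Yet premise 4 states O(delete_manifest).
We now have both O(¬delete_manifest) and O(delete_manifest) — delete_manifest is simultaneously obligatory and forbidden, violating the D-axiom.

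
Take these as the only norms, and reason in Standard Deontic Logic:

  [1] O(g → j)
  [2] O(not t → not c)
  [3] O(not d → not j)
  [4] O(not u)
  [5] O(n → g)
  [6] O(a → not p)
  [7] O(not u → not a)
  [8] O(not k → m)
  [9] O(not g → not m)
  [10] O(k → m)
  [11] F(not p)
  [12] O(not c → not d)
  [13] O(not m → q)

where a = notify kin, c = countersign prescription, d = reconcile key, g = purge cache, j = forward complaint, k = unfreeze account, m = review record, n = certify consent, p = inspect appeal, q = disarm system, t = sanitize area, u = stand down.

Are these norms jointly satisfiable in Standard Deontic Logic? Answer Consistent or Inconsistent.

Premise 6 is O(a → not p), but O(a) is not derivable from the premises, so it does not yield O(not p).
So O(not p) is not derivable, and the apparent clash with O(p) does not arise.
A world satisfying every obligation exists (e.g. a=false, c=true, d=true, g=true, j=true, k=false, m=true, n=false, p=true, q=false, t=true, u=false); no atom is both obligatory and forbidden, so the set is consistent.

Consistent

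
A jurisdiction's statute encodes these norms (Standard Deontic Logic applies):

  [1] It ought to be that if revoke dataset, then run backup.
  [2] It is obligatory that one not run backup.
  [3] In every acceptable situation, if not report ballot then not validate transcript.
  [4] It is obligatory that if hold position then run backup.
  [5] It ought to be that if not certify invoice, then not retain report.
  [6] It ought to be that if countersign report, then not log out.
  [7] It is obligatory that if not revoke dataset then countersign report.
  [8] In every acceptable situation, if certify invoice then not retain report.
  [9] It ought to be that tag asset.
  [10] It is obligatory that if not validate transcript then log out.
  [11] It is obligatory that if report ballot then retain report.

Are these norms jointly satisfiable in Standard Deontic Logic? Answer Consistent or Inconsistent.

Inconsistent

By case analysis on ¬certify_invoice: premise 5 gives O(¬certify_invoice → ¬retain_report) and premise 8 gives O(certify_invoice → ¬retain_report), so O(¬retain_report) either way.
Premise 11 is O(report_ballot → retain_report); contrapositively O(¬retain_report → ¬report_ballot). Since O(¬retain_report) holds, K gives O(¬report_ballot).
With premise 3, O(¬report_ballot → ¬validate_transcript), the K-axiom yields O(¬validate_transcript).
Applying K to premise 10 (O(¬validate_transcript → log_out)) and O(¬validate_transcript) yields O(log_out).
The contrapositive of premise 6 (O(countersign_report → ¬log_out)) is O(log_out → ¬countersign_report), and O(log_out) is already established, so O(¬countersign_report).
Premise 7 is O(¬revoke_dataset → countersign_report); contrapositively O(¬countersign_report → revoke_dataset). Since O(¬countersign_report) holds, K gives O(revoke_dataset).
Premise 1 is O(revoke_dataset → run_backup); since O(revoke_dataset), deontic closure gives O(run_backup).
However, premise 2 gives O(¬run_backup).
We now have both O(run_backup) and O(¬run_backup) — run_backup is simultaneously obligatory and forbidden, violating the D-axiom.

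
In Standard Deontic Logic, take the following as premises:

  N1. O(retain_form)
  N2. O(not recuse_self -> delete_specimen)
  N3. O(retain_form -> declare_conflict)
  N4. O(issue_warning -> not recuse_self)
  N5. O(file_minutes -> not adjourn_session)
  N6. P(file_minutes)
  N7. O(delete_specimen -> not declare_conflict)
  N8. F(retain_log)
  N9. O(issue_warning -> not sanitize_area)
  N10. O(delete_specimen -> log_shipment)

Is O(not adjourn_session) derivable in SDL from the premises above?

Premise 5 is O(file_minutes -> not adjourn_session), but O(file_minutes) is not derivable from the premises (the permission P(file_minutes) asserts only not O(not file_minutes), not O(file_minutes)), so it does not yield O(not adjourn_session).
No other premise forces O(not adjourn_session). An ideal world satisfying every premise can still have not adjourn_session false, so O(not adjourn_session) is not derivable.

No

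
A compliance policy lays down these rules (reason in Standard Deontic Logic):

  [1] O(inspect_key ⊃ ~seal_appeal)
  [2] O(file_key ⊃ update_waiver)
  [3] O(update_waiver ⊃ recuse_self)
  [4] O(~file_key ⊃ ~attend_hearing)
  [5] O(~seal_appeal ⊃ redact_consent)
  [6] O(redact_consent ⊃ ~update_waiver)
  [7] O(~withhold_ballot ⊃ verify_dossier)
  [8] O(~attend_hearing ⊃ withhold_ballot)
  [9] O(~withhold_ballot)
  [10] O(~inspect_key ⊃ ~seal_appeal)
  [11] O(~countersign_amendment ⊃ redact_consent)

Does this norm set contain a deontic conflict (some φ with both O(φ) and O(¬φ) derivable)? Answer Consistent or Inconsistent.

Inconsistent

Premises 1 and 10 cover both cases: O(inspect_key ⊃ ~seal_appeal) and O(~inspect_key ⊃ ~seal_appeal). Since inspect_key ∨ ~inspect_key is a tautology, O(~seal_appeal) follows.
Premise 5 is O(~seal_appeal ⊃ redact_consent); since O(~seal_appeal), deontic closure gives O(redact_consent).
Applying K to premise 6 (O(redact_consent ⊃ ~update_waiver)) and O(redact_consent) yields O(~update_waiver).
Premise 2 is O(file_key ⊃ update_waiver); contrapositively O(~update_waiver ⊃ ~file_key). Since O(~update_waiver) holds, K gives O(~file_key).
From O(~file_key) and premise 4, O(~file_key ⊃ ~attend_hearing), we obtain O(~attend_hearing).
Applying K to premise 8 (O(~attend_hearing ⊃ withhold_ballot)) and O(~attend_hearing) yields O(withhold_ballot).
However, premise 9 gives O(~withhold_ballot).
We now have both O(withhold_ballot) and O(~withhold_ballot) — withhold_ballot is simultaneously obligatory and forbidden, violating the D-axiom.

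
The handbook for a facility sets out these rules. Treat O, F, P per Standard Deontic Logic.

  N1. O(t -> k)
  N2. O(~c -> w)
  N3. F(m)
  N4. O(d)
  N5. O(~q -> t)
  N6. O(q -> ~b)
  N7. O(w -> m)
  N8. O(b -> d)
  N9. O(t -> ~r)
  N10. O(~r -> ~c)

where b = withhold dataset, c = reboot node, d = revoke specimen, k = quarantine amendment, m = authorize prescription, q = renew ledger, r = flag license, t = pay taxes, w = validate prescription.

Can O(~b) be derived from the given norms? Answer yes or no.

Yes

F(m) at premise 3 means O(~m).
The contrapositive of premise 7 (O(w -> m)) is O(~m -> ~w), and O(~m) is already established, so O(~w).
Premise 2, O(~c -> w), contraposes to O(~w -> c); with O(~w) we get O(c).
The contrapositive of premise 10 (O(~r -> ~c)) is O(c -> r), and O(c) is already established, so O(r).
Premise 9 is O(t -> ~r); contrapositively O(r -> ~t). Since O(r) holds, K gives O(~t).
The contrapositive of premise 5 (O(~q -> t)) is O(~t -> q), and O(~t) is already established, so O(q).
With premise 6, O(q -> ~b), the K-axiom yields O(~b).
Premises 1, 4, 8 do not contribute to this derivation.
So O(~b) follows.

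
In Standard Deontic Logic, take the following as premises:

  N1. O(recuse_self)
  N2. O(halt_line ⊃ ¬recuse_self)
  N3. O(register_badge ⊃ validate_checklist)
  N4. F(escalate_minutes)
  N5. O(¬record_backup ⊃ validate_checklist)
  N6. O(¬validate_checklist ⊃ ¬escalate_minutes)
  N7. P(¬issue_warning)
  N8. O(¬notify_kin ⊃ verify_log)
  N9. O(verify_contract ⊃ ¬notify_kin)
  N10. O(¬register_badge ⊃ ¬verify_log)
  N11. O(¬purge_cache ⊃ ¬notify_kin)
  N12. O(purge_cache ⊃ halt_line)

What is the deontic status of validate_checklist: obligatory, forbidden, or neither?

Obligatory

Premise 1 gives O(recuse_self).
The contrapositive of premise 2 (O(halt_line ⊃ ¬recuse_self)) is O(recuse_self ⊃ ¬halt_line), and O(recuse_self) is already established, so O(¬halt_line).
The contrapositive of premise 12 (O(purge_cache ⊃ halt_line)) is O(¬halt_line ⊃ ¬purge_cache), and O(¬halt_line) is already established, so O(¬purge_cache).
Applying K to premise 11 (O(¬purge_cache ⊃ ¬notify_kin)) and O(¬purge_cache) yields O(¬notify_kin).
From O(¬notify_kin) and premise 8, O(¬notify_kin ⊃ verify_log), we obtain O(verify_log).
Premise 10 is O(¬register_badge ⊃ ¬verify_log); contrapositively O(verify_log ⊃ register_badge). Since O(verify_log) holds, K gives O(register_badge).
From O(register_badge) and premise 3, O(register_badge ⊃ validate_checklist), we obtain O(validate_checklist).
Premises 4, 5, 6, 7, 9 do not contribute to this derivation.
Hence validate_checklist is obligatory.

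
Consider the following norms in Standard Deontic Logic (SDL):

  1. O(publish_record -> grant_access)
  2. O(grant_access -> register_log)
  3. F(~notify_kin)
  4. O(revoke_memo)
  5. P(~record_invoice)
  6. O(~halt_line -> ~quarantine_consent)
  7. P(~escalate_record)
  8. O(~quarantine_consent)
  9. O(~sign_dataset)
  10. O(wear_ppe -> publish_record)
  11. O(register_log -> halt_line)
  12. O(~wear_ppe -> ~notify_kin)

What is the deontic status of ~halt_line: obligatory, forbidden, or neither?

Forbidden

Premise 3 is F(~notify_kin), i.e. O(notify_kin).
The contrapositive of premise 12 (O(~wear_ppe -> ~notify_kin)) is O(notify_kin -> wear_ppe), and O(notify_kin) is already established, so O(wear_ppe).
From O(wear_ppe) and premise 10, O(wear_ppe -> publish_record), we obtain O(publish_record).
With premise 1, O(publish_record -> grant_access), the K-axiom yields O(grant_access).
From O(grant_access) and premise 2, O(grant_access -> register_log), we obtain O(register_log).
Applying K to premise 11 (O(register_log -> halt_line)) and O(register_log) yields O(halt_line).
Premises 4, 5, 6, 7, 8, 9 do not contribute to this derivation.
Thus O(halt_line), which is F(~halt_line): ~halt_line is forbidden.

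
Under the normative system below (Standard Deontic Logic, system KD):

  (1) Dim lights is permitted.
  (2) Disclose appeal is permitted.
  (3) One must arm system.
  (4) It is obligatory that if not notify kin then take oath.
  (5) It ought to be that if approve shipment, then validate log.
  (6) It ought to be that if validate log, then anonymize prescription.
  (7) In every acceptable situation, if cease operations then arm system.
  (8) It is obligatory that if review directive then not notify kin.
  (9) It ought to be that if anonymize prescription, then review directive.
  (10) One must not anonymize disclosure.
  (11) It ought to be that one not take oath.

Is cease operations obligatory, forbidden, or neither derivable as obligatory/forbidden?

Premise 7 is O(cease_operations → arm_system); even if O(arm_system) held, inferring O(cease_operations) would be affirming the consequent — invalid.
No premise or chain of K-axiom applications forces O(cease_operations), and none forces O(¬cease_operations). So cease_operations is neither obligatory nor forbidden under these norms.

Neither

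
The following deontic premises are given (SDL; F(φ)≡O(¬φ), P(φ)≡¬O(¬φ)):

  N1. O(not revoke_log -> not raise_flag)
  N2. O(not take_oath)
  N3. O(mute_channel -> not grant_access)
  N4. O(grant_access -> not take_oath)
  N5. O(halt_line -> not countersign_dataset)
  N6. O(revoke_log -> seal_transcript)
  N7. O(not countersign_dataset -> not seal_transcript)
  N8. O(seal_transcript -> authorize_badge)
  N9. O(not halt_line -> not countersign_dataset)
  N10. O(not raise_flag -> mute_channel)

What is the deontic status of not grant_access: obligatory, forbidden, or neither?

Premises 9 and 5 are O(not halt_line -> not countersign_dataset) and O(halt_line -> not countersign_dataset); every ideal world satisfies not halt_line or halt_line, so in either case not countersign_dataset holds — hence O(not countersign_dataset).
Applying K to premise 7 (O(not countersign_dataset -> not seal_transcript)) and O(not countersign_dataset) yields O(not seal_transcript).
The contrapositive of premise 6 (O(revoke_log -> seal_transcript)) is O(not seal_transcript -> not revoke_log), and O(not seal_transcript) is already established, so O(not revoke_log).
From O(not revoke_log) and premise 1, O(not revoke_log -> not raise_flag), we obtain O(not raise_flag).
Applying K to premise 10 (O(not raise_flag -> mute_channel)) and O(not raise_flag) yields O(mute_channel).
Applying K to premise 3 (O(mute_channel -> not grant_access)) and O(mute_channel) yields O(not grant_access).
Premises 2, 4, 8 do not contribute to this derivation.
Hence not grant_access is obligatory.

Obligatory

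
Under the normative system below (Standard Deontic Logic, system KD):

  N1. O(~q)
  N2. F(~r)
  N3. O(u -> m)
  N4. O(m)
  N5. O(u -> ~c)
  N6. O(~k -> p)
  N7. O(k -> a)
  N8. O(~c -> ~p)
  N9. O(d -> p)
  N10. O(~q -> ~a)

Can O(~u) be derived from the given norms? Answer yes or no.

Yes

Premise 1 states O(~q) outright.
Applying K to premise 10 (O(~q -> ~a)) and O(~q) yields O(~a).
Premise 7 is O(k -> a); contrapositively O(~a -> ~k). Since O(~a) holds, K gives O(~k).
With premise 6, O(~k -> p), the K-axiom yields O(p).
Premise 8, O(~c -> ~p), contraposes to O(p -> c); with O(p) we get O(c).
The contrapositive of premise 5 (O(u -> ~c)) is O(c -> ~u), and O(c) is already established, so O(~u).
Premises 2, 3, 4, 9 do not contribute to this derivation.
So O(~u) follows.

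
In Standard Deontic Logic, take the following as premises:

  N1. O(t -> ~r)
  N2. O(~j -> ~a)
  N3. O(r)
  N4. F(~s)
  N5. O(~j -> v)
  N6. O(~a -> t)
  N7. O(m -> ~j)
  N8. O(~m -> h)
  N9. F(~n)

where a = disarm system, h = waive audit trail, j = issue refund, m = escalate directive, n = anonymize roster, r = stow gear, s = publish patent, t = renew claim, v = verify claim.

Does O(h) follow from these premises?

Premise 3 gives O(r).
Premise 1 is O(t -> ~r); contrapositively O(r -> ~t). Since O(r) holds, K gives O(~t).
Premise 6, O(~a -> t), contraposes to O(~t -> a); with O(~t) we get O(a).
Premise 2 is O(~j -> ~a); contrapositively O(a -> j). Since O(a) holds, K gives O(j).
The contrapositive of premise 7 (O(m -> ~j)) is O(j -> ~m), and O(j) is already established, so O(~m).
With premise 8, O(~m -> h), the K-axiom yields O(h).
Premises 4, 5, 9 do not contribute to this derivation.
So O(h) follows.

Yes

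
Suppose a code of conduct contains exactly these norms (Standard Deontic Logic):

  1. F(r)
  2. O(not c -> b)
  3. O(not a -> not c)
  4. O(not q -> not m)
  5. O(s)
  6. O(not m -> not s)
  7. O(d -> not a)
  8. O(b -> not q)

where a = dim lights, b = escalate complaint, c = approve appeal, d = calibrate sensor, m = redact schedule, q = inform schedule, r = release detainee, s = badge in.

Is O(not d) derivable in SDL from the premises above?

Premise 5 states O(s) outright.
Premise 6 is O(not m -> not s); contrapositively O(s -> m). Since O(s) holds, K gives O(m).
Premise 4, O(not q -> not m), contraposes to O(m -> q); with O(m) we get O(q).
Premise 8 is O(b -> not q); contrapositively O(q -> not b). Since O(q) holds, K gives O(not b).
The contrapositive of premise 2 (O(not c -> b)) is O(not b -> c), and O(not b) is already established, so O(c).
The contrapositive of premise 3 (O(not a -> not c)) is O(c -> a), and O(c) is already established, so O(a).
Premise 7, O(d -> not a), contraposes to O(a -> not d); with O(a) we get O(not d).
Premise 1 does not contribute to this derivation.
So O(not d) follows.

Yes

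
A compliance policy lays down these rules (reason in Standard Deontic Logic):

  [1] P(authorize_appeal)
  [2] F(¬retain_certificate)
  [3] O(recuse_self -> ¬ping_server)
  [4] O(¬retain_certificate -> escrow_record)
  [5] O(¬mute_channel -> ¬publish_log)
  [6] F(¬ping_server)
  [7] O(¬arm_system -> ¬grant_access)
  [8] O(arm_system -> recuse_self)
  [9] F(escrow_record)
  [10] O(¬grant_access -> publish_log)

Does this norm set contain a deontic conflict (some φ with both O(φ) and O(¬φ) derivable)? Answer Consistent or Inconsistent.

Premise 4 is O(¬retain_certificate -> escrow_record), but O(¬retain_certificate) is not derivable from the premises, so it does not yield O(escrow_record).
So O(escrow_record) is not derivable, and the apparent clash with O(¬escrow_record) does not arise.
A world satisfying every obligation exists (e.g. arm_system=false, authorize_appeal=false, escrow_record=false, grant_access=false, mute_channel=true, ping_server=true, publish_log=true, recuse_self=false, retain_certificate=true); no atom is both obligatory and forbidden, so the set is consistent.

Consistent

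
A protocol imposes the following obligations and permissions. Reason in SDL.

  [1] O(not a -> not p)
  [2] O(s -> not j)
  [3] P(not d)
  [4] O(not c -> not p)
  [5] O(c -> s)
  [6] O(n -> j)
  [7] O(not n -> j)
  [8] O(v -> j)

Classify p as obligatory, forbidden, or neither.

Forbidden

Premises 6 and 7 are O(n -> j) and O(not n -> j); every ideal world satisfies n or not n, so in either case j holds — hence O(j).
Premise 2 is O(s -> not j); contrapositively O(j -> not s). Since O(j) holds, K gives O(not s).
The contrapositive of premise 5 (O(c -> s)) is O(not s -> not c), and O(not s) is already established, so O(not c).
From O(not c) and premise 4, O(not c -> not p), we obtain O(not p).
Premises 1, 3, 8 do not contribute to this derivation.
Thus O(not p), which is F(p): p is forbidden.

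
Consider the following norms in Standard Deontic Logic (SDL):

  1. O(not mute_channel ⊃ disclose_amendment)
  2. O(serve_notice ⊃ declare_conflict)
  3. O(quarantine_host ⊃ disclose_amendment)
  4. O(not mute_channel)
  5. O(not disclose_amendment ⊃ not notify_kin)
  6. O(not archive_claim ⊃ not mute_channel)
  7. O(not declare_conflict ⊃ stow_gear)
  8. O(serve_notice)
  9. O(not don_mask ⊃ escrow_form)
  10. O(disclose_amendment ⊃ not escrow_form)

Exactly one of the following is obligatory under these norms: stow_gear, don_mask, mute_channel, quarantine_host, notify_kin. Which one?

don_mask

Premise 4 gives O(not mute_channel).
With premise 1, O(not mute_channel ⊃ disclose_amendment), the K-axiom yields O(disclose_amendment).
Applying K to premise 10 (O(disclose_amendment ⊃ not escrow_form)) and O(disclose_amendment) yields O(not escrow_form).
Premise 9 is O(not don_mask ⊃ escrow_form); contrapositively O(not escrow_form ⊃ don_mask). Since O(not escrow_form) holds, K gives O(don_mask).
So O(don_mask) holds — don_mask is obligatory. None of the other listed options is made obligatory by any chain of premises.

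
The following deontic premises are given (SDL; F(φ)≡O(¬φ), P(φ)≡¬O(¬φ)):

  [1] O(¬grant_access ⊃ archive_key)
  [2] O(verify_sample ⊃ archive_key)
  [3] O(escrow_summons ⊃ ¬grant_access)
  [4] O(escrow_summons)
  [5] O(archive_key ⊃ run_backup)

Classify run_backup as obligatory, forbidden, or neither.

From premise 4 we have O(escrow_summons).
Applying K to premise 3 (O(escrow_summons ⊃ ¬grant_access)) and O(escrow_summons) yields O(¬grant_access).
Applying K to premise 1 (O(¬grant_access ⊃ archive_key)) and O(¬grant_access) yields O(archive_key).
With premise 5, O(archive_key ⊃ run_backup), the K-axiom yields O(run_backup).
Premise 2 does not contribute to this derivation.
Hence run_backup is obligatory.

Obligatory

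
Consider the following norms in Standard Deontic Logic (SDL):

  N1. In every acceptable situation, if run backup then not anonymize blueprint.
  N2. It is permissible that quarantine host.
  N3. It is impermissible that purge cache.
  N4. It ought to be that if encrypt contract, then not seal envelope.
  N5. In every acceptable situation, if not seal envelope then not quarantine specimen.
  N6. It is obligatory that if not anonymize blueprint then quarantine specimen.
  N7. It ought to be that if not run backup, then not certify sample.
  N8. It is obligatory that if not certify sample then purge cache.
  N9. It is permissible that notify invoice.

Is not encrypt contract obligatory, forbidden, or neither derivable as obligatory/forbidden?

Premise 3, F(purge_cache), is equivalent to O(¬purge_cache).
Premise 8, O(¬certify_sample → purge_cache), contraposes to O(¬purge_cache → certify_sample); with O(¬purge_cache) we get O(certify_sample).
Premise 7 is O(¬run_backup → ¬certify_sample); contrapositively O(certify_sample → run_backup). Since O(certify_sample) holds, K gives O(run_backup).
Applying K to premise 1 (O(run_backup → ¬anonymize_blueprint)) and O(run_backup) yields O(¬anonymize_blueprint).
With premise 6, O(¬anonymize_blueprint → quarantine_specimen), the K-axiom yields O(quarantine_specimen).
Premise 5, O(¬seal_envelope → ¬quarantine_specimen), contraposes to O(quarantine_specimen → seal_envelope); with O(quarantine_specimen) we get O(seal_envelope).
Premise 4, O(encrypt_contract → ¬seal_envelope), contraposes to O(seal_envelope → ¬encrypt_contract); with O(seal_envelope) we get O(¬encrypt_contract).
Premises 2, 9 do not contribute to this derivation.
Hence ¬encrypt_contract is obligatory.

Obligatory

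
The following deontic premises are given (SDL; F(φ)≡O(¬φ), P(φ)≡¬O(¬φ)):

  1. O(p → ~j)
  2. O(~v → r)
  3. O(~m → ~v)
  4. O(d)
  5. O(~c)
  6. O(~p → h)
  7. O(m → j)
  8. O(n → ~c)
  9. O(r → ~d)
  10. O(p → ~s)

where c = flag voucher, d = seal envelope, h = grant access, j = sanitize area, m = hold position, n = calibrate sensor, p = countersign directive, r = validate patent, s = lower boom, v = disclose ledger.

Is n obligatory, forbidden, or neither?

Premise 8 is O(n → ~c); even if O(~c) held, inferring O(n) would be affirming the consequent — invalid.
No premise or chain of K-axiom applications forces O(n), and none forces O(~n). So n is neither obligatory nor forbidden under these norms.

Neither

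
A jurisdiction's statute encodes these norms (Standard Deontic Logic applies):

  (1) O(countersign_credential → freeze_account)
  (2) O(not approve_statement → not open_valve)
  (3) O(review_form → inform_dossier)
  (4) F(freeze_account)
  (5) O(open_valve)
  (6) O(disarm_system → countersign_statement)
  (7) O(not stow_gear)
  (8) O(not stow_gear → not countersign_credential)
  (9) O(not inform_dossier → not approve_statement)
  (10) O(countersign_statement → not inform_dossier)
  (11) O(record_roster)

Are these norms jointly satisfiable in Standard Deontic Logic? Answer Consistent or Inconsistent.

Premise 1 is O(countersign_credential → freeze_account), but O(countersign_credential) is not derivable from the premises, so it does not yield O(freeze_account).
So O(freeze_account) is not derivable, and the apparent clash with O(not freeze_account) does not arise.
A world satisfying every obligation exists (e.g. approve_statement=true, countersign_credential=false, countersign_statement=false, disarm_system=false, freeze_account=false, inform_dossier=true, open_valve=true, record_roster=true, review_form=false, stow_gear=false); no atom is both obligatory and forbidden, so the set is consistent.

Consistent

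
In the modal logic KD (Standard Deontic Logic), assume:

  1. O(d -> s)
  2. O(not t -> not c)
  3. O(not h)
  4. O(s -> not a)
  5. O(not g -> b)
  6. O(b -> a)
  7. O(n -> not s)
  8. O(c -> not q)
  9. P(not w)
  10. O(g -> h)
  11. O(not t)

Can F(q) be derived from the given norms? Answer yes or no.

Premise 8 is O(c -> not q), but O(c) is not derivable from the premises, so it does not yield O(not q).
No other premise forces O(not q). An ideal world satisfying every premise can still have q true, so F(q) is not derivable.

No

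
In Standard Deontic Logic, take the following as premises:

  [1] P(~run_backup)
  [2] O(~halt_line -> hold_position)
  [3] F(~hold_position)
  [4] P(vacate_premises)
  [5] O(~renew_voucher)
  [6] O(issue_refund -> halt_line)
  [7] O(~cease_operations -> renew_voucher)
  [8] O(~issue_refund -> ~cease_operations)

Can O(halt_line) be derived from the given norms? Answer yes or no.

From premise 5 we have O(~renew_voucher).
Premise 7, O(~cease_operations -> renew_voucher), contraposes to O(~renew_voucher -> cease_operations); with O(~renew_voucher) we get O(cease_operations).
The contrapositive of premise 8 (O(~issue_refund -> ~cease_operations)) is O(cease_operations -> issue_refund), and O(cease_operations) is already established, so O(issue_refund).
Premise 6 is O(issue_refund -> halt_line); since O(issue_refund), deontic closure gives O(halt_line).
Premises 1, 2, 3, 4 do not contribute to this derivation.
So O(halt_line) follows.

Yes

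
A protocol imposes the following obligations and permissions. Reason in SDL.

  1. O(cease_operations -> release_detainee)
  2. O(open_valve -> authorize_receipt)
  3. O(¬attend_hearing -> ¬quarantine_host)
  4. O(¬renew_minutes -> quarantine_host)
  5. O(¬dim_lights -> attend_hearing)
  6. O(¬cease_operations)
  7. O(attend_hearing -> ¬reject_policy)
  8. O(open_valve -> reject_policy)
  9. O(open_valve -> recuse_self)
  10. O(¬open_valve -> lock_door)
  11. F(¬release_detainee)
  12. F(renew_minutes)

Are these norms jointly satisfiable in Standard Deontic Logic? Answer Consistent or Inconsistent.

Premise 1 is O(cease_operations -> release_detainee); even if O(release_detainee) held, inferring O(cease_operations) would be affirming the consequent — invalid.
So O(cease_operations) is not derivable, and the apparent clash with O(¬cease_operations) does not arise.
A world satisfying every obligation exists (e.g. attend_hearing=true, authorize_receipt=false, cease_operations=false, dim_lights=false, lock_door=true, open_valve=false, quarantine_host=true, recuse_self=false, reject_policy=false, release_detainee=true, renew_minutes=false); no atom is both obligatory and forbidden, so the set is consistent.

Consistent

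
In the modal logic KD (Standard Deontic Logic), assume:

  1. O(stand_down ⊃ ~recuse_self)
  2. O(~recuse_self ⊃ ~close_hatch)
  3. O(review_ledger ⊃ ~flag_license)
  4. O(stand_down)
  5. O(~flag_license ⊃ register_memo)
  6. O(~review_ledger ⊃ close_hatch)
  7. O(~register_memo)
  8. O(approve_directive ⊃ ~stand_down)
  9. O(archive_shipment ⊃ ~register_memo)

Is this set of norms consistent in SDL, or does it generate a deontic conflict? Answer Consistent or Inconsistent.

Inconsistent

From premise 7 we have O(~register_memo).
Premise 5, O(~flag_license ⊃ register_memo), contraposes to O(~register_memo ⊃ flag_license); with O(~register_memo) we get O(flag_license).
Premise 3 is O(review_ledger ⊃ ~flag_license); contrapositively O(flag_license ⊃ ~review_ledger). Since O(flag_license) holds, K gives O(~review_ledger).
Premise 6 is O(~review_ledger ⊃ close_hatch); since O(~review_ledger), deontic closure gives O(close_hatch).
Premise 2, O(~recuse_self ⊃ ~close_hatch), contraposes to O(close_hatch ⊃ recuse_self); with O(close_hatch) we get O(recuse_self).
Premise 1, O(stand_down ⊃ ~recuse_self), contraposes to O(recuse_self ⊃ ~stand_down); with O(recuse_self) we get O(~stand_down).
However, premise 4 gives O(stand_down).
We now have both O(~stand_down) and O(stand_down) — stand_down is simultaneously obligatory and forbidden, violating the D-axiom.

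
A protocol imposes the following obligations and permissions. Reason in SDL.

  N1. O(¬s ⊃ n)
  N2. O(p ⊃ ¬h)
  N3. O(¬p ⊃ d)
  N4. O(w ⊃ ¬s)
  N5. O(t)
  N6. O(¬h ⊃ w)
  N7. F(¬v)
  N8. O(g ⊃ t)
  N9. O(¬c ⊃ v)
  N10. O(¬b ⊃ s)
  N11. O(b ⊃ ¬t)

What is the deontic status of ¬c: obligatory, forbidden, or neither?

Neither

Premise 9 is O(¬c ⊃ v); even if O(v) held, inferring O(¬c) would be affirming the consequent — invalid.
No premise or chain of K-axiom applications forces O(¬c), and none forces O(c). So ¬c is neither obligatory nor forbidden under these norms.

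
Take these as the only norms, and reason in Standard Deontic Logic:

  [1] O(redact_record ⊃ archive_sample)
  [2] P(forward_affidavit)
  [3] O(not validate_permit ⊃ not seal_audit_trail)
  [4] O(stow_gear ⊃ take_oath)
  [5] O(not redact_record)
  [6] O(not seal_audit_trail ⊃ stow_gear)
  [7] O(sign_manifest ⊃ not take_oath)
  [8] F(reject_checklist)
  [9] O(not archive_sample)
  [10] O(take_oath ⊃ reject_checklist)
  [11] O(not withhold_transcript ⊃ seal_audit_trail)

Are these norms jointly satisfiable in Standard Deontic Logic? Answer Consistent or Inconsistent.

Premise 1 is O(redact_record ⊃ archive_sample), but O(redact_record) is not derivable from the premises, so it does not yield O(archive_sample).
So O(archive_sample) is not derivable, and the apparent clash with O(not archive_sample) does not arise.
A world satisfying every obligation exists (e.g. archive_sample=false, forward_affidavit=false, redact_record=false, reject_checklist=false, seal_audit_trail=true, sign_manifest=false, stow_gear=false, take_oath=false, validate_permit=true, withhold_transcript=false); no atom is both obligatory and forbidden, so the set is consistent.

Consistent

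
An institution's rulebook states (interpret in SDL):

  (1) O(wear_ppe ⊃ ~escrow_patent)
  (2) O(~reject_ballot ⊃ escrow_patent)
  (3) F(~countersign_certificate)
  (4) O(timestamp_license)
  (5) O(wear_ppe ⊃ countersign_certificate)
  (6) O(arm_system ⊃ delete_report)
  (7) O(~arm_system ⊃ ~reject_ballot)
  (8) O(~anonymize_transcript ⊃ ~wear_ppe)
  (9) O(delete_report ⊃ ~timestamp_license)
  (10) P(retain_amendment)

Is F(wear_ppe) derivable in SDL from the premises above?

From premise 4 we have O(timestamp_license).
The contrapositive of premise 9 (O(delete_report ⊃ ~timestamp_license)) is O(timestamp_license ⊃ ~delete_report), and O(timestamp_license) is already established, so O(~delete_report).
Premise 6, O(arm_system ⊃ delete_report), contraposes to O(~delete_report ⊃ ~arm_system); with O(~delete_report) we get O(~arm_system).
With premise 7, O(~arm_system ⊃ ~reject_ballot), the K-axiom yields O(~reject_ballot).
From O(~reject_ballot) and premise 2, O(~reject_ballot ⊃ escrow_patent), we obtain O(escrow_patent).
Premise 1, O(wear_ppe ⊃ ~escrow_patent), contraposes to O(escrow_patent ⊃ ~wear_ppe); with O(escrow_patent) we get O(~wear_ppe).
Premises 3, 5, 8, 10 do not contribute to this derivation.
So O(~wear_ppe) holds, i.e. F(wear_ppe). The claim follows.

Yes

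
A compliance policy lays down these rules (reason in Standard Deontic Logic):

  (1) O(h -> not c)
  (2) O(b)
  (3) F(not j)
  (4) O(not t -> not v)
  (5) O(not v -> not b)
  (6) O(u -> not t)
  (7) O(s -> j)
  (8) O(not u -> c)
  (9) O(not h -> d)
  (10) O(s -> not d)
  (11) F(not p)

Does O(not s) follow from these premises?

Yes

From premise 2 we have O(b).
Premise 5, O(not v -> not b), contraposes to O(b -> v); with O(b) we get O(v).
Premise 4 is O(not t -> not v); contrapositively O(v -> t). Since O(v) holds, K gives O(t).
Premise 6, O(u -> not t), contraposes to O(t -> not u); with O(t) we get O(not u).
With premise 8, O(not u -> c), the K-axiom yields O(c).
The contrapositive of premise 1 (O(h -> not c)) is O(c -> not h), and O(c) is already established, so O(not h).
From O(not h) and premise 9, O(not h -> d), we obtain O(d).
Premise 10 is O(s -> not d); contrapositively O(d -> not s). Since O(d) holds, K gives O(not s).
Premises 3, 7, 11 do not contribute to this derivation.
So O(not s) follows.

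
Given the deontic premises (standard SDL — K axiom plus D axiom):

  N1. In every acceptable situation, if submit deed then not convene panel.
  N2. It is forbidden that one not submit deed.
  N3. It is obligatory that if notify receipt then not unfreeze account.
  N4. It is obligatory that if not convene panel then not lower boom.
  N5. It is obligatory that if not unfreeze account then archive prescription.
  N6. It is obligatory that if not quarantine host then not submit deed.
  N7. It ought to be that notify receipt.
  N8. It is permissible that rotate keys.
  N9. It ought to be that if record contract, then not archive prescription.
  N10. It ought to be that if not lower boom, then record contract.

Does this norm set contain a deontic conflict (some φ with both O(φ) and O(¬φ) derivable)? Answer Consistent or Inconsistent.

Inconsistent

Premise 7 states O(notify_receipt) outright.
Premise 3 is O(notify_receipt → ¬unfreeze_account); since O(notify_receipt), deontic closure gives O(¬unfreeze_account).
Applying K to premise 5 (O(¬unfreeze_account → archive_prescription)) and O(¬unfreeze_account) yields O(archive_prescription).
Premise 9 is O(record_contract → ¬archive_prescription); contrapositively O(archive_prescription → ¬record_contract). Since O(archive_prescription) holds, K gives O(¬record_contract).
Premise 10 is O(¬lower_boom → record_contract); contrapositively O(¬record_contract → lower_boom). Since O(¬record_contract) holds, K gives O(lower_boom).
Premise 4, O(¬convene_panel → ¬lower_boom), contraposes to O(lower_boom → convene_panel); with O(lower_boom) we get O(convene_panel).
Premise 1, O(submit_deed → ¬convene_panel), contraposes to O(convene_panel → ¬submit_deed); with O(convene_panel) we get O(¬submit_deed).
But premise 2, F(¬submit_deed), means O(submit_deed).
We now have both O(¬submit_deed) and O(submit_deed) — submit_deed is simultaneously obligatory and forbidden, violating the D-axiom.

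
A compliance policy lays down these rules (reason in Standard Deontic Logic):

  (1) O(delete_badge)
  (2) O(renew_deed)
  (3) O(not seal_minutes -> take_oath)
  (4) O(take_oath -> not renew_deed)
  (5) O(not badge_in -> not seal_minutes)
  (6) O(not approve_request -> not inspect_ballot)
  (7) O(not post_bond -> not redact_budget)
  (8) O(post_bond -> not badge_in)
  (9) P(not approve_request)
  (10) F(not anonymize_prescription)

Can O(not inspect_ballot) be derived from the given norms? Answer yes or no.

Premise 6 is O(not approve_request -> not inspect_ballot), but O(not approve_request) is not derivable from the premises (the permission P(not approve_request) asserts only not O(approve_request), not O(not approve_request)), so it does not yield O(not inspect_ballot).
No other premise forces O(not inspect_ballot). An ideal world satisfying every premise can still have not inspect_ballot false, so O(not inspect_ballot) is not derivable.

No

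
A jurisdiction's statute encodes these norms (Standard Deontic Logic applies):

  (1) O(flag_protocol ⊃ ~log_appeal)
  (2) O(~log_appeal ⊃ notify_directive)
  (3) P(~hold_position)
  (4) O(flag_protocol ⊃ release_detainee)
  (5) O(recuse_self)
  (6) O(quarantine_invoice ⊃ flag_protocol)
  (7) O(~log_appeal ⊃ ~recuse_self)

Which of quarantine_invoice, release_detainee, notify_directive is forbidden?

quarantine_invoice

From premise 5 we have O(recuse_self).
The contrapositive of premise 7 (O(~log_appeal ⊃ ~recuse_self)) is O(recuse_self ⊃ log_appeal), and O(recuse_self) is already established, so O(log_appeal).
The contrapositive of premise 1 (O(flag_protocol ⊃ ~log_appeal)) is O(log_appeal ⊃ ~flag_protocol), and O(log_appeal) is already established, so O(~flag_protocol).
The contrapositive of premise 6 (O(quarantine_invoice ⊃ flag_protocol)) is O(~flag_protocol ⊃ ~quarantine_invoice), and O(~flag_protocol) is already established, so O(~quarantine_invoice).
So O(~quarantine_invoice) holds, i.e. quarantine_invoice is forbidden. None of the other listed options is forbidden under the premises.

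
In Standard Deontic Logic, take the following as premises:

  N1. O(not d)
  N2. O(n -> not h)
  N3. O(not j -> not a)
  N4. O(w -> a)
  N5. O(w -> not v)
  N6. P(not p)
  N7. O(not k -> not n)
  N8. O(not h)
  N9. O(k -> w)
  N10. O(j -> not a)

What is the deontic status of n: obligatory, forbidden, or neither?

Forbidden

By case analysis on not j: premise 3 gives O(not j -> not a) and premise 10 gives O(j -> not a), so O(not a) either way.
Premise 4 is O(w -> a); contrapositively O(not a -> not w). Since O(not a) holds, K gives O(not w).
Premise 9 is O(k -> w); contrapositively O(not w -> not k). Since O(not w) holds, K gives O(not k).
From O(not k) and premise 7, O(not k -> not n), we obtain O(not n).
Premises 1, 2, 5, 6, 8 do not contribute to this derivation.
Thus O(not n), which is F(n): n is forbidden.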